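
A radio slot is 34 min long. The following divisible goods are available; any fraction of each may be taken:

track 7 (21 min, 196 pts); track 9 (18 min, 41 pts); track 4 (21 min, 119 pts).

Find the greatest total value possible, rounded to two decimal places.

269.67

Take in order of value per unit:
- track 7 (196/21 per unit): all 21 → value 196, running total 196.00
- track 4 (119/21 per unit): 13 of 21 → value 13×119/21 = 73.6667, running total 269.67
Total 269.67.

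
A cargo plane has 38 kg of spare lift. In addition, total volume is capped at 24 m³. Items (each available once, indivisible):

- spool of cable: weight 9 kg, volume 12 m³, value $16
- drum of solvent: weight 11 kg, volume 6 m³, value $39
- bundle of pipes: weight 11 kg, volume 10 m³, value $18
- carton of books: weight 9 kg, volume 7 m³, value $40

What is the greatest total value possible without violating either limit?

Feasible sets respecting both limits:
- drum of solvent+bundle of pipes+carton of books: weight 31, volume 23, value 97
- drum of solvent+carton of books: weight 20, volume 13, value 79
- bundle of pipes+carton of books: weight 20, volume 17, value 58
Best: $97.

$97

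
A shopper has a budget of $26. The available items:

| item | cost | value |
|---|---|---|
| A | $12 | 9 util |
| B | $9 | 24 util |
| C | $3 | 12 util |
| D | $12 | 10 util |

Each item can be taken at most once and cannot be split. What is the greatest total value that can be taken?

46 util

This is a 0/1 knapsack; check combinations near the capacity.
- B+C+D: cost 9+3+12=24, value 24+12+10=46
- A+B+C: cost 12+9+3=24, value 9+24+12=45
- B+C: cost 9+3=12, value 24+12=36
Best: 46 util.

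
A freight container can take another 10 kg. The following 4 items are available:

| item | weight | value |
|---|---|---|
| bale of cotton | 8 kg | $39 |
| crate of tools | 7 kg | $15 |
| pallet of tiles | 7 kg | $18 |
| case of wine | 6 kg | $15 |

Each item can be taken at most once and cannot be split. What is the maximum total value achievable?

$39

This is a 0/1 knapsack; check combinations near the capacity.
- bale of cotton: weight 8, value 39
- pallet of tiles: weight 7, value 18
- case of wine: weight 6, value 15
- crate of tools: weight 7, value 15
Best: $39.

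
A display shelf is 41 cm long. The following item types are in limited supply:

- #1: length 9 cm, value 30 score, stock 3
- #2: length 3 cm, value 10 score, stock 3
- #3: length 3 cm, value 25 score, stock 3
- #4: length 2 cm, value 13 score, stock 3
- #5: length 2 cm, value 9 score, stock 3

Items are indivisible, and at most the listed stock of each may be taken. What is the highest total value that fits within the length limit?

203 score

Best selections within length 41 and stock limits:
- 2×#1 + 2×#2 + 3×#3 + 3×#4 + 1×#5: length 41, value 203
- 2×#1 + 1×#2 + 3×#3 + 3×#4 + 2×#5: length 40, value 202
- 1×#1 + 3×#2 + 3×#3 + 3×#4 + 3×#5: length 39, value 201
Best: 203 score.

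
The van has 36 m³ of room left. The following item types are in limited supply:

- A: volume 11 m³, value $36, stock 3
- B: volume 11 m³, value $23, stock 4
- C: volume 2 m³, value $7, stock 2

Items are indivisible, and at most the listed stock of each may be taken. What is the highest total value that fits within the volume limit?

$115

Best selections within volume 36 and stock limits:
- 3×A + 1×C: volume 35, value 115
- 3×A: volume 33, value 108
Best: $115.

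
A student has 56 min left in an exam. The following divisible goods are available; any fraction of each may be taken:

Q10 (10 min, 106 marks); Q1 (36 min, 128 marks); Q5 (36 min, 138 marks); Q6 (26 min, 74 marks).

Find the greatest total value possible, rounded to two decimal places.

Take in order of value per unit:
- Q10 (106/10 per unit): all 10 → value 106, running total 106.00
- Q5 (138/36 per unit): all 36 → value 138, running total 244.00
- Q1 (128/36 per unit): 10 of 36 → value 10×128/36 = 35.5556, running total 279.56
Total 279.56.

279.56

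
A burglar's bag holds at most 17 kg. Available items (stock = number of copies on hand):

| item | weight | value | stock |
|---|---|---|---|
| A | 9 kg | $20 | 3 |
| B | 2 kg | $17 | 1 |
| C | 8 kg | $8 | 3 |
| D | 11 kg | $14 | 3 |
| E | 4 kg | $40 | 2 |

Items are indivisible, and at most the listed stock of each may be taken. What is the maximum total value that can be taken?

Best selections within weight 17 and stock limits:
- 1×A + 2×E: weight 17, value 100
- 1×B + 2×E: weight 10, value 97
Best: $100.

$100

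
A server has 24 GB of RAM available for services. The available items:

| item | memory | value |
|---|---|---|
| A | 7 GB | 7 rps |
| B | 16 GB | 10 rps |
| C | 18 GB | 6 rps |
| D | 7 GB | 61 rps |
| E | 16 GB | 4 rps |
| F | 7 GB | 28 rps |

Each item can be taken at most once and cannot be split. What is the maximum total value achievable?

This is a 0/1 knapsack; check combinations near the capacity.
- A+D+F: memory 7+7+7=21, value 7+61+28=96
- D+F: memory 7+7=14, value 61+28=89
- B+D: memory 16+7=23, value 10+61=71
- A+D: memory 7+7=14, value 7+61=68
- D+E: memory 7+16=23, value 61+4=65
Best: 96 rps.

96 rps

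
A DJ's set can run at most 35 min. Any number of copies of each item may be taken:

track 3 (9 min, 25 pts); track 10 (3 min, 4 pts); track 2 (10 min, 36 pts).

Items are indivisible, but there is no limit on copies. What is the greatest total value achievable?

112 pts

Best value-per-unit is track 2 at 36/10; filling with it alone gives 3×36 = 108.
Optimal mix: 1×track 10 + 3×track 2 → duration 33, value 112.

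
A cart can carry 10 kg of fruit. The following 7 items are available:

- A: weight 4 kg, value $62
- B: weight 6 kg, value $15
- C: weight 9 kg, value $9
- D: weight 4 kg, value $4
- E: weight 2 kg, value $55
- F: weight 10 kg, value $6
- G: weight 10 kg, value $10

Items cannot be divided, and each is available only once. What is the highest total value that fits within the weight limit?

$121

Check high-value combinations within 10 kg:
- A+D+E: weight 4+4+2=10, value 62+4+55=121
- A+E: weight 4+2=6, value 62+55=117
- A+B: weight 4+6=10, value 62+15=77
- B+E: weight 6+2=8, value 15+55=70
Best: $121.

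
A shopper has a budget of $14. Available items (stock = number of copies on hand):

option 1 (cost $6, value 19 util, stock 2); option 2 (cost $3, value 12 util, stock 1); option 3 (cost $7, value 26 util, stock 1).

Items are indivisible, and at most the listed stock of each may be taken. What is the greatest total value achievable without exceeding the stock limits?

45 util

Best selections within cost 14 and stock limits:
- 1×option 1 + 1×option 3: cost 13, value 45
- 1×option 2 + 1×option 3: cost 10, value 38
Best: 45 util.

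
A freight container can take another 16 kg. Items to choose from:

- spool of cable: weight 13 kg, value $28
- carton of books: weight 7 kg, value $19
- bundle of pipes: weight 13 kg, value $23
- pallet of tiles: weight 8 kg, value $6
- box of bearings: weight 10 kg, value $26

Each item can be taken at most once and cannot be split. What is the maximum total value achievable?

$28

Check high-value combinations within 16 kg:
- spool of cable: weight 13, value 28
- box of bearings: weight 10, value 26
- carton of books+pallet of tiles: weight 7+8=15, value 19+6=25
Best: $28.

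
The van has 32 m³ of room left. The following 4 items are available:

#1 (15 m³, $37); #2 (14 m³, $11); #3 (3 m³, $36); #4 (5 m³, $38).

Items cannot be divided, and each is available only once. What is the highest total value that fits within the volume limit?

$111

Check high-value combinations within 32 m³:
- #1+#3+#4: volume 15+3+5=23, value 37+36+38=111
- #2+#3+#4: volume 14+3+5=22, value 11+36+38=85
- #1+#2+#3: volume 15+14+3=32, value 37+11+36=84
Best: $111.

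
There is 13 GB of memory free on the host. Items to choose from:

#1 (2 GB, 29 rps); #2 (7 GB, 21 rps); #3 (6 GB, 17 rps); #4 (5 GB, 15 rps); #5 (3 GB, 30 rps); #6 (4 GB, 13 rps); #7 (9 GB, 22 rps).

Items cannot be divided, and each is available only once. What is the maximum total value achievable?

80 rps

This is a 0/1 knapsack; check combinations near the capacity.
- #1+#2+#5: memory 2+7+3=12, value 29+21+30=80
- #1+#3+#5: memory 2+6+3=11, value 29+17+30=76
- #1+#4+#5: memory 2+5+3=10, value 29+15+30=74
- #1+#5+#6: memory 2+3+4=9, value 29+30+13=72
Best: 80 rps.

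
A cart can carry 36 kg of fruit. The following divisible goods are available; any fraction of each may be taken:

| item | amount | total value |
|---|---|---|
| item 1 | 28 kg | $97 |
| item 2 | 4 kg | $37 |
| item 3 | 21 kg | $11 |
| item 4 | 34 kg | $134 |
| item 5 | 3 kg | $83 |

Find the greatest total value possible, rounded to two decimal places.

234.29

Take in order of value per unit:
- item 5 (83/3 per unit): all 3 → value 83, running total 83.00
- item 2 (37/4 per unit): all 4 → value 37, running total 120.00
- item 4 (134/34 per unit): 29 of 34 → value 29×134/34 = 114.2941, running total 234.29
Total 234.29.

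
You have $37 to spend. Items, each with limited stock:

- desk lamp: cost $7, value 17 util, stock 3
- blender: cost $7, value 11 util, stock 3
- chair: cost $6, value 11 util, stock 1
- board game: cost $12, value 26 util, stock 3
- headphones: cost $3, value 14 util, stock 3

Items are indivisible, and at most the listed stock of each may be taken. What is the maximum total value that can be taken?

Best selections within cost 37 and stock limits:
- 3×desk lamp + 1×chair + 3×headphones: cost 36, value 104
- 3×desk lamp + 1×blender + 3×headphones: cost 37, value 104
- 2×desk lamp + 1×board game + 3×headphones: cost 35, value 102
- 2×desk lamp + 1×blender + 1×chair + 3×headphones: cost 36, value 98
Best: 104 util.

104 util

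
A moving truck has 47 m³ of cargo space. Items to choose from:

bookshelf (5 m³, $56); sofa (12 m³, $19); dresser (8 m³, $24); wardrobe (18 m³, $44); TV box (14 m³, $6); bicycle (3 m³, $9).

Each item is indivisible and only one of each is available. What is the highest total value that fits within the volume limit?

$152

Check high-value combinations within 47 m³:
- bookshelf+sofa+dresser+wardrobe+bicycle: volume 5+12+8+18+3=46, value 56+19+24+44+9=152
- bookshelf+sofa+dresser+wardrobe: volume 5+12+8+18=43, value 56+19+24+44=143
- bookshelf+dresser+wardrobe+bicycle: volume 5+8+18+3=34, value 56+24+44+9=133
- bookshelf+dresser+wardrobe+TV box: volume 5+8+18+14=45, value 56+24+44+6=130
Best: $152.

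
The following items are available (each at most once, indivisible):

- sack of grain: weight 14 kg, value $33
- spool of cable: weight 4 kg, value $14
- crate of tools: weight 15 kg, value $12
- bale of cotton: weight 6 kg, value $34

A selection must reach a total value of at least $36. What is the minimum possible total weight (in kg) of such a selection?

10

Subsets with value ≥ 36, sorted by total weight:
- spool of cable+bale of cotton: weight 10, value 48
- sack of grain+spool of cable: weight 18, value 47
Minimum weight: 10 kg.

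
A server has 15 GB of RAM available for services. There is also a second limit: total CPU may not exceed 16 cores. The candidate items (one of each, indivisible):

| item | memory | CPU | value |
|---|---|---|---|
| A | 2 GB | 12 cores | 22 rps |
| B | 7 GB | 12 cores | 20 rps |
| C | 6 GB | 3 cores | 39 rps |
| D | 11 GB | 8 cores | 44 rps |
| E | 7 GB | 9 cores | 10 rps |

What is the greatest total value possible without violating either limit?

61 rps

Feasible sets respecting both limits:
- A+C: memory 8, CPU 15, value 61
- B+C: memory 13, CPU 15, value 59
- C+E: memory 13, CPU 12, value 49
Best: 61 rps.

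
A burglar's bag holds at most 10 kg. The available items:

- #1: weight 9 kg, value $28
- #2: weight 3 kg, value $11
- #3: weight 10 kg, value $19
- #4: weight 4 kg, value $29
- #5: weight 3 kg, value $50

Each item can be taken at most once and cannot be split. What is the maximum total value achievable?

Check high-value combinations within 10 kg:
- #2+#4+#5: weight 3+4+3=10, value 11+29+50=90
- #4+#5: weight 4+3=7, value 29+50=79
- #2+#5: weight 3+3=6, value 11+50=61
- #5: weight 3, value 50
Best: $90.

$90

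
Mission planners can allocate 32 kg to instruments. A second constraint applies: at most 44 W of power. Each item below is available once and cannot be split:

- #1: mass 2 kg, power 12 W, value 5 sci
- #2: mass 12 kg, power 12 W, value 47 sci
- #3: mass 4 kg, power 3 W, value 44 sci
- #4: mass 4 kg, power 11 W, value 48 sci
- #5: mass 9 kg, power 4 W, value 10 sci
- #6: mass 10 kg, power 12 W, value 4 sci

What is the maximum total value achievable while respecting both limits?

Feasible sets respecting both limits:
- #1+#2+#3+#4+#5: mass 31, power 42, value 154
- #2+#3+#4+#5: mass 29, power 30, value 149
- #1+#2+#3+#4: mass 22, power 38, value 144
Best: 154 sci.

154 sci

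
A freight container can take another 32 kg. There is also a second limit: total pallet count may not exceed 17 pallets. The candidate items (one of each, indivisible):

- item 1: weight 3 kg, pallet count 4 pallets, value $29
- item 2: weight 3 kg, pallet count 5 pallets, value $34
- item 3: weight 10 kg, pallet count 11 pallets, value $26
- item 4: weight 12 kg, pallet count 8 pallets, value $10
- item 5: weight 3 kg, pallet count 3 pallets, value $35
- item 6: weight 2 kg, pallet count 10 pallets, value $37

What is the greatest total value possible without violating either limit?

Feasible sets respecting both limits:
- item 1+item 5+item 6: weight 8, pallet count 17, value 101
- item 1+item 2+item 5: weight 9, pallet count 12, value 98
- item 2+item 4+item 5: weight 18, pallet count 16, value 79
- item 1+item 4+item 5: weight 18, pallet count 15, value 74
Best: $101.

$101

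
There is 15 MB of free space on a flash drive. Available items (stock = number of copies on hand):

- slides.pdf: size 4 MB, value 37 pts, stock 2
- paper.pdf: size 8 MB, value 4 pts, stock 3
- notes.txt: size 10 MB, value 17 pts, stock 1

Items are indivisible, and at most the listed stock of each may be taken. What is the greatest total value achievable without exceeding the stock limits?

74 pts

Top feasible selections:
- 2×slides.pdf: size 8, value 74
- 1×slides.pdf + 1×notes.txt: size 14, value 54
- 1×slides.pdf + 1×paper.pdf: size 12, value 41
- 1×slides.pdf: size 4, value 37
Best: 74 pts.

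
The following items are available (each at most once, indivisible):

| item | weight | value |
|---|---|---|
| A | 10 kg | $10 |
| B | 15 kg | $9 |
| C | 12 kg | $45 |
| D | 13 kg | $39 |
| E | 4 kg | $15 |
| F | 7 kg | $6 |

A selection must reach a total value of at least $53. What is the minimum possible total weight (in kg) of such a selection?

16

Subsets with value ≥ 53, sorted by total weight:
- C+E: weight 16, value 60
- D+E: weight 17, value 54
- A+C: weight 22, value 55
- C+E+F: weight 23, value 66
Minimum weight: 16 kg.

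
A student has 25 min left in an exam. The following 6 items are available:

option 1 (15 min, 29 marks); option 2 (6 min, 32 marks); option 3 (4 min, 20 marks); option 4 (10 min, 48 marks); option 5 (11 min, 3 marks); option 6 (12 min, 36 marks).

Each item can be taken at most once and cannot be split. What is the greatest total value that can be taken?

100 marks

Check high-value combinations within 25 min:
- option 2+option 3+option 4: time 6+4+10=20, value 32+20+48=100
- option 2+option 3+option 6: time 6+4+12=22, value 32+20+36=88
- option 4+option 6: time 10+12=22, value 48+36=84
Best: 100 marks.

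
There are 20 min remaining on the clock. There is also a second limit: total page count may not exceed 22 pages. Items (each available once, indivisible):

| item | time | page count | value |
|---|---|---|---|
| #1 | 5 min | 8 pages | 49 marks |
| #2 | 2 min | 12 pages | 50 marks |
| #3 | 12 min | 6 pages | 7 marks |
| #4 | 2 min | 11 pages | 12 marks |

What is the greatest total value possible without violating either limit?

99 marks

Feasible sets respecting both limits:
- #1+#2: time 7, page count 20, value 99
- #1+#4: time 7, page count 19, value 61
- #2+#3: time 14, page count 18, value 57
- #1+#3: time 17, page count 14, value 56
Best: 99 marks.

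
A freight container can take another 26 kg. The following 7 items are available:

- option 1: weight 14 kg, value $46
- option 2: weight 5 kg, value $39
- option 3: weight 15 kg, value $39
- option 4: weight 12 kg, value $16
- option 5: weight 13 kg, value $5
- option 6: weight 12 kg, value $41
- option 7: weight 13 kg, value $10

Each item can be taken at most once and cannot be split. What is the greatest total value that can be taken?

$87

Check high-value combinations within 26 kg:
- option 1+option 6: weight 14+12=26, value 46+41=87
- option 1+option 2: weight 14+5=19, value 46+39=85
- option 2+option 6: weight 5+12=17, value 39+41=80
- option 2+option 3: weight 5+15=20, value 39+39=78
Best: $87.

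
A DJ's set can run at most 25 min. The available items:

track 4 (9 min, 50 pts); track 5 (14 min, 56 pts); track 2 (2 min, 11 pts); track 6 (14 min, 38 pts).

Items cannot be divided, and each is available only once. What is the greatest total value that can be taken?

Check high-value combinations within 25 min:
- track 4+track 5+track 2: duration 9+14+2=25, value 50+56+11=117
- track 4+track 5: duration 9+14=23, value 50+56=106
- track 4+track 2+track 6: duration 9+2+14=25, value 50+11+38=99
- track 4+track 6: duration 9+14=23, value 50+38=88
Best: 117 pts.

117 pts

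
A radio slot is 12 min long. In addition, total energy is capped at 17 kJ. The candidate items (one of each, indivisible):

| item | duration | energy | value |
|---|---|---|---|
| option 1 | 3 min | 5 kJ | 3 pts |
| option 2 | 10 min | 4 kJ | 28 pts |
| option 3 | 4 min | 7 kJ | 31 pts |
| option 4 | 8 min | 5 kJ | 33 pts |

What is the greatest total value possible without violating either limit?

Feasible sets respecting both limits:
- option 3+option 4: duration 12, energy 12, value 64
- option 1+option 4: duration 11, energy 10, value 36
- option 1+option 3: duration 7, energy 12, value 34
- option 4: duration 8, energy 5, value 33
Best: 64 pts.

64 pts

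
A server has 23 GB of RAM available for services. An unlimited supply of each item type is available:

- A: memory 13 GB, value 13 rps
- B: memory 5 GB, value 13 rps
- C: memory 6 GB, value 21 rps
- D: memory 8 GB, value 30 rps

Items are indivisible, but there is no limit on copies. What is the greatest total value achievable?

81 rps

Best value-per-unit is D at 30/8; filling with it alone gives 2×30 = 60.
Optimal mix: 1×C + 2×D → memory 22, value 81.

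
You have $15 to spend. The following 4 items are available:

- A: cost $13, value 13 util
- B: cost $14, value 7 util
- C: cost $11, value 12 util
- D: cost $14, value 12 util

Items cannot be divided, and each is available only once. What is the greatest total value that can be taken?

13 util

Check high-value combinations within $15:
- A: cost 13, value 13
- C: cost 11, value 12
- D: cost 14, value 12
Best: 13 util.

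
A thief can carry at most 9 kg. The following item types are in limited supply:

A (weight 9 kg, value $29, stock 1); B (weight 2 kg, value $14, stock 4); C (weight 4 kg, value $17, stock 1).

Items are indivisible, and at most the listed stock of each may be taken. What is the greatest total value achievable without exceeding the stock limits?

$56

Top feasible selections:
- 4×B: weight 8, value 56
- 2×B + 1×C: weight 8, value 45
- 3×B: weight 6, value 42
Best: $56.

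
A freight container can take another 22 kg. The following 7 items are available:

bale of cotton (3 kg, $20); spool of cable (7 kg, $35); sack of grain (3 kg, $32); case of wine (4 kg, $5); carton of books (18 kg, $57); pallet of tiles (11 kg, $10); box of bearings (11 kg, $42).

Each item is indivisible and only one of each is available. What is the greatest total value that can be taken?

Check high-value combinations within 22 kg:
- spool of cable+sack of grain+box of bearings: weight 7+3+11=21, value 35+32+42=109
- bale of cotton+sack of grain+case of wine+box of bearings: weight 3+3+4+11=21, value 20+32+5+42=99
- bale of cotton+spool of cable+box of bearings: weight 3+7+11=21, value 20+35+42=97
Best: $109.

$109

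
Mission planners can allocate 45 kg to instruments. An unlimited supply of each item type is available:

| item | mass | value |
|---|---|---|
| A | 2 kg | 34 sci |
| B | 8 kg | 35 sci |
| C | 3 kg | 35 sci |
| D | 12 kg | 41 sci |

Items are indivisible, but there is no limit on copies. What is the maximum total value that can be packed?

749 sci

Best value-per-unit is A at 34/2; filling with it alone gives 22×34 = 748.
Optimal mix: 21×A + 1×C → mass 45, value 749.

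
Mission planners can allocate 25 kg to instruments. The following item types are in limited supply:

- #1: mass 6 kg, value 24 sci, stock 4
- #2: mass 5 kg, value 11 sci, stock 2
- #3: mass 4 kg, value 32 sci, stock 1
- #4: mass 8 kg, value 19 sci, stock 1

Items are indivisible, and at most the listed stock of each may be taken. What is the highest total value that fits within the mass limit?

104 sci

Top feasible selections:
- 3×#1 + 1×#3: mass 22, value 104
- 2×#1 + 1×#3 + 1×#4: mass 24, value 99
Best: 104 sci.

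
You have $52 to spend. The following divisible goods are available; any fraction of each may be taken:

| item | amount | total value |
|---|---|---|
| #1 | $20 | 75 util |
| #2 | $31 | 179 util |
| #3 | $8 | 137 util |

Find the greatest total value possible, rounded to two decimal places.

364.75

Take in order of value per unit:
- #3 (137/8 per unit): all 8 → value 137, running total 137.00
- #2 (179/31 per unit): all 31 → value 179, running total 316.00
- #1 (75/20 per unit): 13 of 20 → value 13×75/20 = 48.7500, running total 364.75
Total 364.75.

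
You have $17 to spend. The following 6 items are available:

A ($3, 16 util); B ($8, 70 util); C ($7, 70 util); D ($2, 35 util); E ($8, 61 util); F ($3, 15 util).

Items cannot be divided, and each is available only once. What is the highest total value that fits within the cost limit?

Check high-value combinations within $17:
- B+C+D: cost 8+7+2=17, value 70+70+35=175
- C+D+E: cost 7+2+8=17, value 70+35+61=166
- B+C: cost 8+7=15, value 70+70=140
Best: 175 util.

175 util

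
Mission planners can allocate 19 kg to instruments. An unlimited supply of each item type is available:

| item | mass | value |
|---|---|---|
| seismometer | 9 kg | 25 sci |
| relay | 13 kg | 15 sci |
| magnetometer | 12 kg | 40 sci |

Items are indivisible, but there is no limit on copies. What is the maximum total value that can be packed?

50 sci

Best value-per-unit is magnetometer at 40/12; filling with it alone gives 1×40 = 40.
Optimal mix: 2×seismometer → mass 18, value 50.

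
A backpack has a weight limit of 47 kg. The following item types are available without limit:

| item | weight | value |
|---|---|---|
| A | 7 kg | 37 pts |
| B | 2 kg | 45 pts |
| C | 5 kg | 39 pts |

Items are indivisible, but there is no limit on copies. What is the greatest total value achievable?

1035 pts

Best value-per-unit is B at 45/2, and filling with it alone uses weight 23×2=46. No mix of the others beats 23×45 = 1035.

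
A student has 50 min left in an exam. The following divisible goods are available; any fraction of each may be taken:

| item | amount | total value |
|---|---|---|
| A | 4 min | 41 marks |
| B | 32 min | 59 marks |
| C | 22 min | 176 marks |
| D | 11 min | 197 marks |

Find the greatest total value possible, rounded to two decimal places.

Take in order of value per unit:
- D (197/11 per unit): all 11 → value 197, running total 197.00
- A (41/4 per unit): all 4 → value 41, running total 238.00
- C (176/22 per unit): all 22 → value 176, running total 414.00
- B (59/32 per unit): 13 of 32 → value 13×59/32 = 23.9688, running total 437.97
Total 437.97.

437.97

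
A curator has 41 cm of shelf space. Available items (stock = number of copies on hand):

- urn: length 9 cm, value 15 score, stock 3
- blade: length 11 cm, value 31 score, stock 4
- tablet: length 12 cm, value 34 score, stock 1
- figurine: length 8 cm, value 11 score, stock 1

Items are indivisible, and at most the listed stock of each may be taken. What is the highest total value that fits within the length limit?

104 score

Top feasible selections:
- 3×blade + 1×figurine: length 41, value 104
- 2×blade + 1×tablet: length 34, value 96
Best: 104 score.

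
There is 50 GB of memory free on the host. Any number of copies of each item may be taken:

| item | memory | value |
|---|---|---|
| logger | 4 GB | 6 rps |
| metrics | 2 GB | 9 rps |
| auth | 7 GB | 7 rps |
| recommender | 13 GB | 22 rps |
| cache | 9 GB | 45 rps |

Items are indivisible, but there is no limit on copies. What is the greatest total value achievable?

Best value-per-unit is cache at 45/9; filling with it alone gives 5×45 = 225.
Optimal mix: 7×metrics + 4×cache → memory 50, value 243.

243 rps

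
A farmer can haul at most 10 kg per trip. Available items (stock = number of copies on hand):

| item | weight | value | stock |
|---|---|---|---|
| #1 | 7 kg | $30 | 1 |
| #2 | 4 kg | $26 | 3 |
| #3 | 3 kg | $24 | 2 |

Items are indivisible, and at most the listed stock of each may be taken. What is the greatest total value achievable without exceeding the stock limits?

Best selections within weight 10 and stock limits:
- 1×#2 + 2×#3: weight 10, value 74
- 1×#1 + 1×#3: weight 10, value 54
- 2×#2: weight 8, value 52
Best: $74.

$74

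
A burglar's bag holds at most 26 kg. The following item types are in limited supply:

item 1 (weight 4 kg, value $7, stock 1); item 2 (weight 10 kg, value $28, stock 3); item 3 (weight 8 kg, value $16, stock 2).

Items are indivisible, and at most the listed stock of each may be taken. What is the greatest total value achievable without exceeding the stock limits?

$63

Top feasible selections:
- 1×item 1 + 2×item 2: weight 24, value 63
- 1×item 2 + 2×item 3: weight 26, value 60
- 2×item 2: weight 20, value 56
Best: $63.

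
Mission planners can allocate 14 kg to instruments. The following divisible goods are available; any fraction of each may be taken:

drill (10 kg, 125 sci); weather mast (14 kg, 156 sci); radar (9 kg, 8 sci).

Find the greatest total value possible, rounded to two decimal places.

169.57

Take in order of value per unit:
- drill (125/10 per unit): all 10 → value 125, running total 125.00
- weather mast (156/14 per unit): 4 of 14 → value 4×156/14 = 44.5714, running total 169.57
Total 169.57.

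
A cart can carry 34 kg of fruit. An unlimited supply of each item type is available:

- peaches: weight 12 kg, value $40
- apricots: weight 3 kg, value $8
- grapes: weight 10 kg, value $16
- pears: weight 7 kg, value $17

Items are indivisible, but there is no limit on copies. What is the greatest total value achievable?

Best value-per-unit is peaches at 40/12; filling with it alone gives 2×40 = 80.
Optimal mix: 2×peaches + 1×apricots + 1×pears → weight 34, value 105.

$105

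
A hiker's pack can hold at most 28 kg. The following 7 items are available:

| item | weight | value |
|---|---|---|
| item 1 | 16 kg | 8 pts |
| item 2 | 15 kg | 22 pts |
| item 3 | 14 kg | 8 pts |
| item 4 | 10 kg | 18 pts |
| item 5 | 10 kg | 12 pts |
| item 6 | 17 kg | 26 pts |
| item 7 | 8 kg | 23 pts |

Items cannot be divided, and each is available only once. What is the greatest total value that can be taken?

53 pts

Check high-value combinations within 28 kg:
- item 4+item 5+item 7: weight 10+10+8=28, value 18+12+23=53
- item 6+item 7: weight 17+8=25, value 26+23=49
- item 2+item 7: weight 15+8=23, value 22+23=45
- item 4+item 6: weight 10+17=27, value 18+26=44
- item 4+item 7: weight 10+8=18, value 18+23=41
Best: 53 pts.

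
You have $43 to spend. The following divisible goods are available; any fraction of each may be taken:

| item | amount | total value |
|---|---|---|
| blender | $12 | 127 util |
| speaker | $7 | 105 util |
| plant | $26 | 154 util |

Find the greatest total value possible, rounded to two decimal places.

Take in order of value per unit:
- speaker (105/7 per unit): all 7 → value 105, running total 105.00
- blender (127/12 per unit): all 12 → value 127, running total 232.00
- plant (154/26 per unit): 24 of 26 → value 24×154/26 = 142.1538, running total 374.15
Total 374.15.

374.15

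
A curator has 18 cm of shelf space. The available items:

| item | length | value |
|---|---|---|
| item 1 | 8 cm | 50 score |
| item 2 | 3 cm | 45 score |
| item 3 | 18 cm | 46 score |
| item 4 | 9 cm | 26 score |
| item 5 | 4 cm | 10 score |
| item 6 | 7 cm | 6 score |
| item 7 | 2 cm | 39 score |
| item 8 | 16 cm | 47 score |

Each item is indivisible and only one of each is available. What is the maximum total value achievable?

Check high-value combinations within 18 cm:
- item 1+item 2+item 5+item 7: length 8+3+4+2=17, value 50+45+10+39=144
- item 1+item 2+item 7: length 8+3+2=13, value 50+45+39=134
- item 2+item 4+item 5+item 7: length 3+9+4+2=18, value 45+26+10+39=120
Best: 144 score.

144 score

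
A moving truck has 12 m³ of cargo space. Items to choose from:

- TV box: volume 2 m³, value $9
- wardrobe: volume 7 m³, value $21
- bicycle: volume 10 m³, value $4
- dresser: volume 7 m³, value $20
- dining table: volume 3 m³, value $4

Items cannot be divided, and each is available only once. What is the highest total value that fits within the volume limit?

$34

Check high-value combinations within 12 m³:
- TV box+wardrobe+dining table: volume 2+7+3=12, value 9+21+4=34
- TV box+dresser+dining table: volume 2+7+3=12, value 9+20+4=33
- TV box+wardrobe: volume 2+7=9, value 9+21=30
Best: $34.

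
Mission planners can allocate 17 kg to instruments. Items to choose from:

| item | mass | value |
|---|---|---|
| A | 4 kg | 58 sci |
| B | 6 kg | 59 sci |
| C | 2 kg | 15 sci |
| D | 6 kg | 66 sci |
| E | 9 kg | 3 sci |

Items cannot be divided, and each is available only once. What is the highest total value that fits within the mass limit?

Check high-value combinations within 17 kg:
- A+B+D: mass 4+6+6=16, value 58+59+66=183
- B+C+D: mass 6+2+6=14, value 59+15+66=140
- A+C+D: mass 4+2+6=12, value 58+15+66=139
- A+B+C: mass 4+6+2=12, value 58+59+15=132
- B+D: mass 6+6=12, value 59+66=125
Best: 183 sci.

183 sci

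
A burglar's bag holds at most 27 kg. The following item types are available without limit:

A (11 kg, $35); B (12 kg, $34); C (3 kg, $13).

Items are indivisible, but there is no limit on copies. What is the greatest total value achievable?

Best value-per-unit is C at 13/3, and filling with it alone uses weight 9×3=27. No mix of the others beats 9×13 = 117.

$117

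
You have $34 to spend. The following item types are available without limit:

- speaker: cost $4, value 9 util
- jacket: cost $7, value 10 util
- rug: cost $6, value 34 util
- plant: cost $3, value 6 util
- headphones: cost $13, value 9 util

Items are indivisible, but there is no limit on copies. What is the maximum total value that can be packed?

179 util

Best value-per-unit is rug at 34/6; filling with it alone gives 5×34 = 170.
Optimal mix: 1×speaker + 5×rug → cost 34, value 179.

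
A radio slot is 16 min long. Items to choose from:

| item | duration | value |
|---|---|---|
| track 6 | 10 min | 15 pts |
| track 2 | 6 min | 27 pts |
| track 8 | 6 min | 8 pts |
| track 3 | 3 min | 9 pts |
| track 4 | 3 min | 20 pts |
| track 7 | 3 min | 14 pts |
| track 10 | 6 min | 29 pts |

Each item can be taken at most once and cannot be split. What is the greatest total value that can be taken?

Check high-value combinations within 16 min:
- track 2+track 4+track 10: duration 6+3+6=15, value 27+20+29=76
- track 3+track 4+track 7+track 10: duration 3+3+3+6=15, value 9+20+14+29=72
- track 2+track 3+track 4+track 7: duration 6+3+3+3=15, value 27+9+20+14=70
Best: 76 pts.

76 pts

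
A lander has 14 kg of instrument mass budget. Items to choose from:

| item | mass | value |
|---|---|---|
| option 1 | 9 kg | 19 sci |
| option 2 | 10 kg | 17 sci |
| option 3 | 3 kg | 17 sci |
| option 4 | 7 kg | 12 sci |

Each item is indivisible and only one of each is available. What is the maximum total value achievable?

36 sci

Check high-value combinations within 14 kg:
- option 1+option 3: mass 9+3=12, value 19+17=36
- option 2+option 3: mass 10+3=13, value 17+17=34
- option 3+option 4: mass 3+7=10, value 17+12=29
Best: 36 sci.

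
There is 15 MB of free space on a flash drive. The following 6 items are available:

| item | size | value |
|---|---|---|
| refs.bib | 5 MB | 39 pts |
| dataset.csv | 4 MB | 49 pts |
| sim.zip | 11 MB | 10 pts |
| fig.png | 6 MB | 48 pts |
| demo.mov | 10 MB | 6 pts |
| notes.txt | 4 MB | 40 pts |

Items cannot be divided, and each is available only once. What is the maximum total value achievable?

This is a 0/1 knapsack; check combinations near the capacity.
- dataset.csv+fig.png+notes.txt: size 4+6+4=14, value 49+48+40=137
- refs.bib+dataset.csv+fig.png: size 5+4+6=15, value 39+49+48=136
- refs.bib+dataset.csv+notes.txt: size 5+4+4=13, value 39+49+40=128
- refs.bib+fig.png+notes.txt: size 5+6+4=15, value 39+48+40=127
- dataset.csv+fig.png: size 4+6=10, value 49+48=97
Best: 137 pts.

137 pts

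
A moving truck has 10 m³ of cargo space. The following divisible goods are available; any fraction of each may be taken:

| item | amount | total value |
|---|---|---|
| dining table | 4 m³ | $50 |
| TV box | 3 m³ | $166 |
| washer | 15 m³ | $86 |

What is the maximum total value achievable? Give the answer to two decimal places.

233.20

Take in order of value per unit:
- TV box (166/3 per unit): all 3 → value 166, running total 166.00
- dining table (50/4 per unit): all 4 → value 50, running total 216.00
- washer (86/15 per unit): 3 of 15 → value 3×86/15 = 17.2000, running total 233.20
Total 233.20.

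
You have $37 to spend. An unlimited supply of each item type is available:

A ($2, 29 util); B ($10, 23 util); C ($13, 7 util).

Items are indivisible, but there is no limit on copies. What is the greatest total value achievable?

Best value-per-unit is A at 29/2, and filling with it alone uses cost 18×2=36. No mix of the others beats 18×29 = 522.

522 util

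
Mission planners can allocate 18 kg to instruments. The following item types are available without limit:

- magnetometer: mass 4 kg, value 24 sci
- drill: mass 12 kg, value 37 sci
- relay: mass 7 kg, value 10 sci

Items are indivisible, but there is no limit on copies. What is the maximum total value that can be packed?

96 sci

Best value-per-unit is magnetometer at 24/4, and filling with it alone uses mass 4×4=16. No mix of the others beats 4×24 = 96.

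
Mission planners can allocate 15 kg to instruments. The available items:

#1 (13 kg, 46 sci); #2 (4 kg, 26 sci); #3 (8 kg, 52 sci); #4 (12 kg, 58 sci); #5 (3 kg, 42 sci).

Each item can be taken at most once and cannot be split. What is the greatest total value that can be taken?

This is a 0/1 knapsack; check combinations near the capacity.
- #2+#3+#5: mass 4+8+3=15, value 26+52+42=120
- #4+#5: mass 12+3=15, value 58+42=100
- #3+#5: mass 8+3=11, value 52+42=94
Best: 120 sci.

120 sci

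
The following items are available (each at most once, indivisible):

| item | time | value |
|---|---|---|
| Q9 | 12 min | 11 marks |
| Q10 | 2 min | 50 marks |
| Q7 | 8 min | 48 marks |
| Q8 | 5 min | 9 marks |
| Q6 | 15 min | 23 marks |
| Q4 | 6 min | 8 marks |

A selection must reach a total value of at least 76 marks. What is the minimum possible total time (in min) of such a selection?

Subsets with value ≥ 76, sorted by total time:
- Q10+Q7: time 10, value 98
- Q10+Q7+Q8: time 15, value 107
- Q10+Q7+Q4: time 16, value 106
- Q10+Q7+Q8+Q4: time 21, value 115
Minimum time: 10 min.

10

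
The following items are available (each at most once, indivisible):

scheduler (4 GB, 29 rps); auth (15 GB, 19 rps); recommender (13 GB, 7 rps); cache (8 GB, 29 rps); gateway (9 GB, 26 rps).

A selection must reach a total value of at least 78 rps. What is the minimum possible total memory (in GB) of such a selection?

Subsets with value ≥ 78, sorted by total memory:
- scheduler+cache+gateway: memory 21, value 84
- scheduler+recommender+cache+gateway: memory 34, value 91
- scheduler+auth+cache+gateway: memory 36, value 103
Minimum memory: 21 GB.

21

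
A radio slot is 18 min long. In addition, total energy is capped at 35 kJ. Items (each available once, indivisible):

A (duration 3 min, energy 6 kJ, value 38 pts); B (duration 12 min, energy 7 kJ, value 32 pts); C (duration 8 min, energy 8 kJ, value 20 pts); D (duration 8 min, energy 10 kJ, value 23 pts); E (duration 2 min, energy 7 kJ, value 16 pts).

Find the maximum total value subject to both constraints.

86 pts

Feasible sets respecting both limits:
- A+B+E: duration 17, energy 20, value 86
- A+D+E: duration 13, energy 23, value 77
- A+C+E: duration 13, energy 21, value 74
- A+B: duration 15, energy 13, value 70
Best: 86 pts.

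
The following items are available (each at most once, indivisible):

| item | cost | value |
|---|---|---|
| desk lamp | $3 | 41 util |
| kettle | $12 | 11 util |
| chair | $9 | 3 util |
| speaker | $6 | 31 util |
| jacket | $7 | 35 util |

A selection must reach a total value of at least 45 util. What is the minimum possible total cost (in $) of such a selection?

9

Subsets with value ≥ 45, sorted by total cost:
- desk lamp+speaker: cost 9, value 72
- desk lamp+jacket: cost 10, value 76
Minimum cost: 9 $.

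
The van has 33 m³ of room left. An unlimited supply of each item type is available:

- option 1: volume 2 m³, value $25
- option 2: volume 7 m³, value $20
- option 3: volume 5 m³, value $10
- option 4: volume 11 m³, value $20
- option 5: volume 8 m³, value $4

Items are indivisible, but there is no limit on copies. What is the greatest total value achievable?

$400

Best value-per-unit is option 1 at 25/2, and filling with it alone uses volume 16×2=32. No mix of the others beats 16×25 = 400.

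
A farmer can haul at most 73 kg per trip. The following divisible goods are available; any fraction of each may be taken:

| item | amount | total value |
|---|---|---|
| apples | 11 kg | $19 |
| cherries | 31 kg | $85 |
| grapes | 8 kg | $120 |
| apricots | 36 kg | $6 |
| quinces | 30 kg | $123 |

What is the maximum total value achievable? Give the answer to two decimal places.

Take in order of value per unit:
- grapes (120/8 per unit): all 8 → value 120, running total 120.00
- quinces (123/30 per unit): all 30 → value 123, running total 243.00
- cherries (85/31 per unit): all 31 → value 85, running total 328.00
- apples (19/11 per unit): 4 of 11 → value 4×19/11 = 6.9091, running total 334.91
Total 334.91.

334.91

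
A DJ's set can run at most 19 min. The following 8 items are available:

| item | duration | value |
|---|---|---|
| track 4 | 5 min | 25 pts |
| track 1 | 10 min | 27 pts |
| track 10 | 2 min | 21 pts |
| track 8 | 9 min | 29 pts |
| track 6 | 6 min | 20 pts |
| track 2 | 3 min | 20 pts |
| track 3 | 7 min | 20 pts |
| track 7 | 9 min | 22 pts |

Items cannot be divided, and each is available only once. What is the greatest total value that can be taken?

Check high-value combinations within 19 min:
- track 4+track 10+track 8+track 2: duration 5+2+9+3=19, value 25+21+29+20=95
- track 4+track 10+track 2+track 7: duration 5+2+3+9=19, value 25+21+20+22=88
- track 4+track 10+track 6+track 2: duration 5+2+6+3=16, value 25+21+20+20=86
- track 4+track 10+track 2+track 3: duration 5+2+3+7=17, value 25+21+20+20=86
- track 10+track 6+track 2+track 3: duration 2+6+3+7=18, value 21+20+20+20=81
Best: 95 pts.

95 pts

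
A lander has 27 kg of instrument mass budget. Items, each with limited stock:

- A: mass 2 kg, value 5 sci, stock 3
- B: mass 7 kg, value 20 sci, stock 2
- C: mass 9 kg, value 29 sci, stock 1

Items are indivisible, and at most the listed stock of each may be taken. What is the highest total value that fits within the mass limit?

Best selections within mass 27 and stock limits:
- 2×A + 2×B + 1×C: mass 27, value 79
- 1×A + 2×B + 1×C: mass 25, value 74
- 2×B + 1×C: mass 23, value 69
- 3×A + 1×B + 1×C: mass 22, value 64
Best: 79 sci.

79 sci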